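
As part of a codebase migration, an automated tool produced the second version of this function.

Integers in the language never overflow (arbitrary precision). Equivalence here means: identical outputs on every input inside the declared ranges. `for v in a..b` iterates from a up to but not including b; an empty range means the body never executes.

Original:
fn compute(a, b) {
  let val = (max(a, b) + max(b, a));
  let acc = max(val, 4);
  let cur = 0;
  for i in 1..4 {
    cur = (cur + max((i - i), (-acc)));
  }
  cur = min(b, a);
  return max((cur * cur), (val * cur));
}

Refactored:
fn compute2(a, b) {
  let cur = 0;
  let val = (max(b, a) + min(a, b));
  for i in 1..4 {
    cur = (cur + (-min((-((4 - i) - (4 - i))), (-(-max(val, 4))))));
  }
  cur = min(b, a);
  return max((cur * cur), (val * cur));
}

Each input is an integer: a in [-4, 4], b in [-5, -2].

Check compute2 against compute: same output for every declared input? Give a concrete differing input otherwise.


Try a=-4, b=-5.
compute: val becomes -8; next acc becomes 4; next cur becomes 0; next at i=1:; next cur becomes 0; next at i=2:; next cur becomes 0; next at i=3:; next cur becomes 0; next cur becomes -5; next final value 40
compute2: cur becomes 0; next val becomes -9; next at i=1:; next cur becomes 0; next at i=2:; next cur becomes 0; next at i=3:; next cur becomes 0; next cur becomes -5; next final value 45
40 != 45, so the rewrite changes behavior.
verdict: not equivalent; witness: a=-4, b=-5


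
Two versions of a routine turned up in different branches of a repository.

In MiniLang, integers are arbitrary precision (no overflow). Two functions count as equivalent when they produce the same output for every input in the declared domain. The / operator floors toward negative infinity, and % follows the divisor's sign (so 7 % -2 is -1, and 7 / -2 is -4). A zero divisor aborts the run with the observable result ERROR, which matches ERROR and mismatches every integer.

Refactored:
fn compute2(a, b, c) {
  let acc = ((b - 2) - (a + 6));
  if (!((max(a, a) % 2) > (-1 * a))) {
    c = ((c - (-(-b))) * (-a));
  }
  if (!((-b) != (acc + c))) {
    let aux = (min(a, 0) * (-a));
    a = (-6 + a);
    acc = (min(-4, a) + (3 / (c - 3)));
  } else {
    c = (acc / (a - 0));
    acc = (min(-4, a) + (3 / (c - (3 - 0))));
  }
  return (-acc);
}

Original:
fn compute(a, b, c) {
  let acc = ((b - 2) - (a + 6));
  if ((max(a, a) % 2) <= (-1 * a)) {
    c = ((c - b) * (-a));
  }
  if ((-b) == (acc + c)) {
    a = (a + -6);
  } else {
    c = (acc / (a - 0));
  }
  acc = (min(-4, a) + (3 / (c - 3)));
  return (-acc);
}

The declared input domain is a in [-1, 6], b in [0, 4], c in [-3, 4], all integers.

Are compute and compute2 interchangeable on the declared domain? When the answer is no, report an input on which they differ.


Reading the diff, among the changes: min/max/abs usage differs; and constant usage differs; and local variable names differ; and boolean connective usage differs; and comparison usage differs; and arithmetic usage differs; and statement counts differ.
One worked example (a=0, b=3, c=2) — compute: acc becomes -5; next ((max(a, a) % 2) <= (-1 * a)) evaluates to true; next c becomes 0; next ((-b) == (acc + c)) evaluates to false; next hits division by zero so the output is ERROR; compute2: acc becomes -5; next (!((max(a, a) % 2) > (-1 * a))) evaluates to true; next c becomes 0; next (!((-b) != (acc + c))) evaluates to false; next hits division by zero so the output is ERROR; agreement on ERROR.
Across all 320 domain points the two functions coincide.
verdict: equivalent


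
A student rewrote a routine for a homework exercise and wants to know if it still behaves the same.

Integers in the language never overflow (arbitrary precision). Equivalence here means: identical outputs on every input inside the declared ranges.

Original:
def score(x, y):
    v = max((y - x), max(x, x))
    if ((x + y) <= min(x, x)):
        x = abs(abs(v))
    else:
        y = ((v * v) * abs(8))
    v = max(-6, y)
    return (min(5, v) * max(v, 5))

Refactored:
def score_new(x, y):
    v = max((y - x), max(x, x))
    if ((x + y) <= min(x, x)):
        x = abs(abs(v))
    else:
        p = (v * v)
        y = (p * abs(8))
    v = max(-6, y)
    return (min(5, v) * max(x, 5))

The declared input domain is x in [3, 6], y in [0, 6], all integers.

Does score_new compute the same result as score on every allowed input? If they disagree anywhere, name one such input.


Evaluate both at x=3, y=1.
score: v=3, then ((x + y) <= min(x, x)) is false, then y=72, then v=72, then returns 360
score_new: v=3, then ((x + y) <= min(x, x)) is false, then p=9, then y=72, then v=72, then returns 25
360 vs 25 — the two versions disagree here.
verdict: not equivalent; witness: x=3, y=1


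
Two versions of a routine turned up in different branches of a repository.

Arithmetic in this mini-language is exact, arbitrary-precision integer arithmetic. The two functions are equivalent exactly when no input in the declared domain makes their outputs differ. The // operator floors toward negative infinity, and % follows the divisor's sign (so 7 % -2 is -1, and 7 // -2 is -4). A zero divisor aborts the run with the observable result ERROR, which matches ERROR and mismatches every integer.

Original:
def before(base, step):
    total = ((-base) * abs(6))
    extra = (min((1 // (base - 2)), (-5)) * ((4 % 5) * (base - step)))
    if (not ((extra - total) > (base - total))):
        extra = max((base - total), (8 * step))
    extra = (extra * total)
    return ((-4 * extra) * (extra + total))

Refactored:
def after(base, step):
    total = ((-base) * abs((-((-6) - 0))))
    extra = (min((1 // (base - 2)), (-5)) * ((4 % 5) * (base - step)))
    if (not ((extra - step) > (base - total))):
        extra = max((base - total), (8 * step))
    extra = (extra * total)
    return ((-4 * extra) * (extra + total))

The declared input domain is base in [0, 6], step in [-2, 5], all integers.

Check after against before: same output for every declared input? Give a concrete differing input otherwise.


Input base=3, step=4: -544320 from before versus -1368576 from after.
verdict: not equivalent; witness: base=3, step=4


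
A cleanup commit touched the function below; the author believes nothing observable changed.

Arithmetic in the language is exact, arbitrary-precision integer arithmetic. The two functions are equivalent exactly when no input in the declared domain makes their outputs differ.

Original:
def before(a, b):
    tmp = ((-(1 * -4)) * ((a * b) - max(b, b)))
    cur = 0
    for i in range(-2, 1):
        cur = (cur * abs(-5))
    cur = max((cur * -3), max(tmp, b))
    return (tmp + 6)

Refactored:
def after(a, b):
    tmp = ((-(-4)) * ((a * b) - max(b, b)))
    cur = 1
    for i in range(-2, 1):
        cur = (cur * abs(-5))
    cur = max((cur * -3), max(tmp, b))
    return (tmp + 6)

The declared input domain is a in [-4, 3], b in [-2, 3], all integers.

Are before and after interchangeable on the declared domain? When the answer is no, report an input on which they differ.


The suspicious edit (`0` became `1`) never changes the result for any input inside the declared domain.
Tracing a=-3, b=-1: before: tmp=16, then cur=0, then (i=-2), then cur=0, then (i=-1), then cur=0, then (i=0), then cur=0, then cur=16, then returns 22 | after: tmp=16, then cur=1, then (i=-2), then cur=5, then (i=-1), then cur=25, then (i=0), then cur=125, then cur=16, then returns 22 — matching result 22.
Sweeping the whole domain (48 inputs) finds no disagreement.
verdict: equivalent


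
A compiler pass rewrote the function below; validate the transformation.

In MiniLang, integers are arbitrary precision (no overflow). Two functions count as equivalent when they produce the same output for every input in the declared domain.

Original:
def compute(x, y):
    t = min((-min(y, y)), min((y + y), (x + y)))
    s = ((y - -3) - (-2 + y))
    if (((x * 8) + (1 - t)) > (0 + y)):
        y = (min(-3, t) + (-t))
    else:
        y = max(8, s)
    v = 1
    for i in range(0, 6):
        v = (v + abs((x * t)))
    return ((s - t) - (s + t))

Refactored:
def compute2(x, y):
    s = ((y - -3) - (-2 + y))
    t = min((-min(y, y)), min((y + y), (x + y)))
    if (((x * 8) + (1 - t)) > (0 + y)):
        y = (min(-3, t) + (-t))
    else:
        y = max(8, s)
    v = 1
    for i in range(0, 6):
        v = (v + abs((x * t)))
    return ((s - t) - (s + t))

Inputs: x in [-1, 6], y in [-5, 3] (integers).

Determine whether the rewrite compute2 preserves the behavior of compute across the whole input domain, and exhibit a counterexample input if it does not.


Changes here: same computation, different form; the full 72-point sweep finds no disagreement.
verdict: equivalent


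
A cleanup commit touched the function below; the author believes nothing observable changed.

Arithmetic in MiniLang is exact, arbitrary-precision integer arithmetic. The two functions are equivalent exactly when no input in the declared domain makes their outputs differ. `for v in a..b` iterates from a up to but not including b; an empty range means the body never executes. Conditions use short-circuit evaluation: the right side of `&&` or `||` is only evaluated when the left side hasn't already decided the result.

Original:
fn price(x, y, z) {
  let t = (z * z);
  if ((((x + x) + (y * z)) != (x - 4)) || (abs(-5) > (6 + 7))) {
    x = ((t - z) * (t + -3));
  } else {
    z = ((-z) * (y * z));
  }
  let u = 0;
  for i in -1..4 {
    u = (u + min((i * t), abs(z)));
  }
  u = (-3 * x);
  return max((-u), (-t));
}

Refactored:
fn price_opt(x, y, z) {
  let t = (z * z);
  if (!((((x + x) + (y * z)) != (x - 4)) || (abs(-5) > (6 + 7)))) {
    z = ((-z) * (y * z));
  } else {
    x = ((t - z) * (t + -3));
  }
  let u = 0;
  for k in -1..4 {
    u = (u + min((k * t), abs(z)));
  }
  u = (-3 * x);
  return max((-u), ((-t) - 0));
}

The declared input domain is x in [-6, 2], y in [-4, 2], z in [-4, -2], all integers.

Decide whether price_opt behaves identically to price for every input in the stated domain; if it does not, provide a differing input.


The two are interchangeable: constant usage differs, local variable names differ, boolean connective usage differs, arithmetic usage differs, and every declared input agrees.
As a probe, take x=2, y=0, z=-2: price runs t := 4 | ((((x + x) + (y * z)) != (x - 4)) || (abs(-5) > (6 + 7))): true | x := 6 | u := 0 | iter i=-1: | u := -4 | iter i=0: | u := -4 | iter i=1: | u := -2 | iter i=2: | u := 0 | iter i=3: | u := 2 | u := -18 | result 18; price_opt runs t := 4 | (!((((x + x) + (y * z)) != (x - 4)) || (abs(-5) > (6 + 7)))): false | x := 6 | u := 0 | iter k=-1: | u := -4 | iter k=0: | u := -4 | iter k=1: | u := -2 | iter k=2: | u := 0 | iter k=3: | u := 2 | u := -18 | result 18; both end at 18.
Sweeping the whole domain (189 inputs) finds no disagreement.
verdict: equivalent


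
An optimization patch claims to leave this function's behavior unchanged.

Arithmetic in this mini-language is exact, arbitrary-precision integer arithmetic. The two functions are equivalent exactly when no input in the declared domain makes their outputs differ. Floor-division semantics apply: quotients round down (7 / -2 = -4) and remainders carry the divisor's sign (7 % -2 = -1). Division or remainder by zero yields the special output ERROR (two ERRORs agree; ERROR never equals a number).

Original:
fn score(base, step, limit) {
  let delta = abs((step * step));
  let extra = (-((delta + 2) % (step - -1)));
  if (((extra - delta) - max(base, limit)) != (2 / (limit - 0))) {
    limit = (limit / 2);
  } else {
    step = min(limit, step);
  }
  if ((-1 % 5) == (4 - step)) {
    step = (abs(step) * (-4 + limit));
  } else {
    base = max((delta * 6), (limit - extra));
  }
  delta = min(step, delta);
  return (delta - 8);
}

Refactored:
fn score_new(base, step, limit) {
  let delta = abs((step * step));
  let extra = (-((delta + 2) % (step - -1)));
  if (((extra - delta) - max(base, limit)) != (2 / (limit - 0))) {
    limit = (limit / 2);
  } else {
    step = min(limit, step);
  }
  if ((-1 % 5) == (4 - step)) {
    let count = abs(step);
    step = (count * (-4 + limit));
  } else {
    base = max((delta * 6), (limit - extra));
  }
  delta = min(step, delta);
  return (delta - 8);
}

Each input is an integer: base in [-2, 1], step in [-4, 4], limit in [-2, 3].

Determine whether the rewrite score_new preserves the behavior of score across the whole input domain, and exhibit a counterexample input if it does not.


Changes here: statement counts differ; and local variable names differ; the full 216-point sweep finds no disagreement.
verdict: equivalent


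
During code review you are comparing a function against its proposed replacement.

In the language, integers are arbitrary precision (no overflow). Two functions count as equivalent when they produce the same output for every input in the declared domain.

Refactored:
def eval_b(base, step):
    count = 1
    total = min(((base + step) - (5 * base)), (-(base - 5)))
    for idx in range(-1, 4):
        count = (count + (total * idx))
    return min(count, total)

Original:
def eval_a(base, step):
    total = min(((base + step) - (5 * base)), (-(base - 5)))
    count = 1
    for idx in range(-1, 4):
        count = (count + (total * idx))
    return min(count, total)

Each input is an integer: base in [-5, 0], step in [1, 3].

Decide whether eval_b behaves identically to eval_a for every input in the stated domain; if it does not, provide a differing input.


Differences: same computation, different form — yet all 18 inputs agree.
verdict: equivalent


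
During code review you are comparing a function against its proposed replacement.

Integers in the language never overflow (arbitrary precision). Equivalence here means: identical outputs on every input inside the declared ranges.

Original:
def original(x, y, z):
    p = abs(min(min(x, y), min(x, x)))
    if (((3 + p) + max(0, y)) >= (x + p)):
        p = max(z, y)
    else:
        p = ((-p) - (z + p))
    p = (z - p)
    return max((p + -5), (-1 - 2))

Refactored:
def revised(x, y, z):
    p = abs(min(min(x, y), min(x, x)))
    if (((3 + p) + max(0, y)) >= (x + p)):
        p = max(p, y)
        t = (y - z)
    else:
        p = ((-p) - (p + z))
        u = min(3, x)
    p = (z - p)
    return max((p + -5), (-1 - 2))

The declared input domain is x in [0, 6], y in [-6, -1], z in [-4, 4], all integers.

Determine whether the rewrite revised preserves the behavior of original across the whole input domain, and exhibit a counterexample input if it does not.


x=0, y=-1, z=4 yields -3 from original but -2 from revised.
verdict: not equivalent; witness: x=0, y=-1, z=4


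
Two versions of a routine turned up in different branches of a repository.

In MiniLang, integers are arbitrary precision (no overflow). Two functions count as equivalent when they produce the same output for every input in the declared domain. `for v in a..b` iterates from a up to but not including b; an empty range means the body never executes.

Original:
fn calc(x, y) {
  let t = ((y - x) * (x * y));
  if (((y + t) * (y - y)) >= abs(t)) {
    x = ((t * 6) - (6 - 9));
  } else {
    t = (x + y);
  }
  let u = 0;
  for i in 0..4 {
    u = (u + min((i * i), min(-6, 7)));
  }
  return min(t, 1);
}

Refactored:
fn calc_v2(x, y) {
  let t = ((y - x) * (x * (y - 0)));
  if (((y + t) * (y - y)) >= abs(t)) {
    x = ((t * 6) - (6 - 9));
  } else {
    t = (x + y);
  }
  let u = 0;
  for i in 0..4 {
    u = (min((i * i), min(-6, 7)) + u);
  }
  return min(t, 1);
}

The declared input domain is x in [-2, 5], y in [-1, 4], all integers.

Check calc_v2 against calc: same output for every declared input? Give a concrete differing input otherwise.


Comparing the listings, the differences include: arithmetic usage differs, constant usage differs.
Tracing x=-2, y=0: calc: t := 0 | (((y + t) * (y - y)) >= abs(t)): true | x := 3 | u := 0 | iter i=0: | u := -6 | iter i=1: | u := -12 | iter i=2: | u := -18 | iter i=3: | u := -24 | result 0 | calc_v2: t := 0 | (((y + t) * (y - y)) >= abs(t)): true | x := 3 | u := 0 | iter i=0: | u := -6 | iter i=1: | u := -12 | iter i=2: | u := -18 | iter i=3: | u := -24 | result 0 — matching result 0.
Across all 48 domain points the two functions coincide.
verdict: equivalent


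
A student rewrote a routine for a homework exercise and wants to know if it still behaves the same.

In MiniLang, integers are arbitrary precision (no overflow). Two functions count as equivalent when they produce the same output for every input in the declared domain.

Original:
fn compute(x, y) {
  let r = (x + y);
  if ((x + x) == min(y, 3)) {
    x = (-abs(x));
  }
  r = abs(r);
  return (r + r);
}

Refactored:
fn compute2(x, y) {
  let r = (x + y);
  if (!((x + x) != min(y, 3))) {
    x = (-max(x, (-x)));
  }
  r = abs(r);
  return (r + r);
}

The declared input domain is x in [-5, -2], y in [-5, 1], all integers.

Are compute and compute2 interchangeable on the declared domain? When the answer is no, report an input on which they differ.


The two versions differ — the changes include comparison usage differs, and min/max/abs usage differs, and boolean connective usage differs.
Tracing x=-2, y=-3: compute: r = -5; ((x + x) == min(y, 3)) -> false; r = 5; return 10 | compute2: r = -5; (!((x + x) != min(y, 3))) -> false; r = 5; return 10 — matching result 10.
An exhaustive pass over the 28 declared inputs shows identical outputs.
verdict: equivalent


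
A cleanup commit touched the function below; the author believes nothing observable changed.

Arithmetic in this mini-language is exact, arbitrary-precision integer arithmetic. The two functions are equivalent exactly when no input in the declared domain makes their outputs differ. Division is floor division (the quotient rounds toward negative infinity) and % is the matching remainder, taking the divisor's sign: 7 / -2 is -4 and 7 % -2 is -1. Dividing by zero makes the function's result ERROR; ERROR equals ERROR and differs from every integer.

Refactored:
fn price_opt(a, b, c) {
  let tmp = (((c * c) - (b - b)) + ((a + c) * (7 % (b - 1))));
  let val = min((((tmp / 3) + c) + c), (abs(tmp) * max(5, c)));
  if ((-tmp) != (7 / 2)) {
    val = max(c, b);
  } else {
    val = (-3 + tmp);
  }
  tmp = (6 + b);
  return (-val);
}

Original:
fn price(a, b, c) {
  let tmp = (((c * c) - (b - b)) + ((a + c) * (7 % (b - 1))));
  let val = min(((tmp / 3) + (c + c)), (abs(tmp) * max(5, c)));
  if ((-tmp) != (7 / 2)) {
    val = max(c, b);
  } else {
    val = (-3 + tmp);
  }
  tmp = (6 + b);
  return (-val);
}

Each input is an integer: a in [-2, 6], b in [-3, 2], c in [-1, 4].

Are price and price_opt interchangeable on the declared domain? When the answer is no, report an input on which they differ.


The two are interchangeable: same computation, different form, and every declared input agrees.
Tracing a=-2, b=-3, c=-1: price: tmp = 4; val = -1; ((-tmp) != (7 / 2)) -> true; val = -1; tmp = 3; return 1 | price_opt: tmp = 4; val = -1; ((-tmp) != (7 / 2)) -> true; val = -1; tmp = 3; return 1 — matching result 1.
Checked all 324 inputs in the declared domain: the outputs agree on every one.
verdict: equivalent


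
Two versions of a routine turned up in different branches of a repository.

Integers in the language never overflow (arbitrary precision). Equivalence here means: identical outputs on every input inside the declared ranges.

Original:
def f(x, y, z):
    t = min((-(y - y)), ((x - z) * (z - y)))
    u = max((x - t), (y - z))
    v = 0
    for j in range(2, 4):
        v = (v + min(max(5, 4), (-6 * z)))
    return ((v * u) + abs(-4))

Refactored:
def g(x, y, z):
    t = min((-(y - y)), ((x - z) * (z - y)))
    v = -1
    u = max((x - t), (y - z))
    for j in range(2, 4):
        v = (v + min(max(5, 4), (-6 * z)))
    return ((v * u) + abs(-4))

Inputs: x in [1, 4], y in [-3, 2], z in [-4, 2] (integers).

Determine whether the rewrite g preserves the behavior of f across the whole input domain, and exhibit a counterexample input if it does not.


Try x=1, y=-3, z=-4.
f: t=-5, then u=6, then v=0, then (j=2), then v=5, then (j=3), then v=10, then returns 64
g: t=-5, then v=-1, then u=6, then (j=2), then v=4, then (j=3), then v=9, then returns 58
64 and 58 differ, so these are not the same function on this domain.
verdict: not equivalent; witness: x=1, y=-3, z=-4


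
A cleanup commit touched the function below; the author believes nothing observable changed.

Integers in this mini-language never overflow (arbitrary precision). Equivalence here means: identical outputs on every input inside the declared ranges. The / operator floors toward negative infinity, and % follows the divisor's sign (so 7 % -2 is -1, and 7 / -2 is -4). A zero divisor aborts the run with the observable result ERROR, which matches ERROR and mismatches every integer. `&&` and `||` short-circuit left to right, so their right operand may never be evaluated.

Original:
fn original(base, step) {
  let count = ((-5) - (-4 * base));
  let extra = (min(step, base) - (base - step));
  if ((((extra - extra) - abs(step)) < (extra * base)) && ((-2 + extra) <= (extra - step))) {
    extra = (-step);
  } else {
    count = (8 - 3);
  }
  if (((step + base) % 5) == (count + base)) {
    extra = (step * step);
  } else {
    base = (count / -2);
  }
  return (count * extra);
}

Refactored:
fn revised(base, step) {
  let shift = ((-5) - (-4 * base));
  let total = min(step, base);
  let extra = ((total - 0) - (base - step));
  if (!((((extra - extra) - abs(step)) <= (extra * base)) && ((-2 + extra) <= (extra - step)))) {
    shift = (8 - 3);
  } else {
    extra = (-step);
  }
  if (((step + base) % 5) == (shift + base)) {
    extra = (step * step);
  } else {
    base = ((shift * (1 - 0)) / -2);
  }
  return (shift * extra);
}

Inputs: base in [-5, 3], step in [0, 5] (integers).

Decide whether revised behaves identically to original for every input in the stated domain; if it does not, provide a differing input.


Not equivalent: base=-1, step=1 separates them (5 vs 9).
original: count := -9 | extra := 1 | ((((extra - extra) - abs(step)) < (extra * base)) && ((-2 + extra) <= (extra - step))): false | count := 5 | (((step + base) % 5) == (count + base)): false | base := -3 | result 5
revised: shift := -9 | total := -1 | extra := 1 | (!((((extra - extra) - abs(step)) <= (extra * base)) && ((-2 + extra) <= (extra - step)))): false | extra := -1 | (((step + base) % 5) == (shift + base)): false | base := 4 | result 9
verdict: not equivalent; witness: base=-1, step=1


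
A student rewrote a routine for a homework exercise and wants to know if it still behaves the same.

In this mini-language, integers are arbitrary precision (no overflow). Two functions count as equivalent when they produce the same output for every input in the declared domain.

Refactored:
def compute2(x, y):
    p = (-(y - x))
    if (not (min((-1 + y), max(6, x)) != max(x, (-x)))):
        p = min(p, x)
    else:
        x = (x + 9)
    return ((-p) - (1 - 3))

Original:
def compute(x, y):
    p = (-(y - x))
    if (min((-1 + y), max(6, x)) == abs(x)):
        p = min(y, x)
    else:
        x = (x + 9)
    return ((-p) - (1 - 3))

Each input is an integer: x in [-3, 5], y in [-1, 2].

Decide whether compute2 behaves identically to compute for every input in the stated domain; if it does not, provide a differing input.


Not equivalent: x=-1, y=2 separates them (3 vs 5).
compute: p = -3; (min((-1 + y), max(6, x)) == abs(x)) -> true; p = -1; return 3
compute2: p = -3; (not (min((-1 + y), max(6, x)) != max(x, (-x)))) -> true; p = -3; return 5
verdict: not equivalent; witness: x=-1, y=2


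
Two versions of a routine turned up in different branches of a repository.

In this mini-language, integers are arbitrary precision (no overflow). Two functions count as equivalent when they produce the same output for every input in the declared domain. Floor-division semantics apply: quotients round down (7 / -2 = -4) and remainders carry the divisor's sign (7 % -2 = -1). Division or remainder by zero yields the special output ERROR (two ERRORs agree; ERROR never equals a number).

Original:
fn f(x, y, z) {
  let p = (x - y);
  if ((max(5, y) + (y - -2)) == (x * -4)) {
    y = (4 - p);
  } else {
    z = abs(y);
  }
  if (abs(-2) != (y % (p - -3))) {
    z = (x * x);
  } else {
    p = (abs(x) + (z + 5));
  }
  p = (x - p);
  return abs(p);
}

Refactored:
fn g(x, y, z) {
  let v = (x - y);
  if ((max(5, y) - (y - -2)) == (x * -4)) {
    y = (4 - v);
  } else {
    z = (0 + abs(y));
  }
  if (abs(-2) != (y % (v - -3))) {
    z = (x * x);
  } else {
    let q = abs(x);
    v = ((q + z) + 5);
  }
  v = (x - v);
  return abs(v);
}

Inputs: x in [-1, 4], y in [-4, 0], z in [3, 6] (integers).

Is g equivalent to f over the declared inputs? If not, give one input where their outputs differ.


The rewrite breaks on x=-1, y=-3, z=4, where the results are 11 and 10.
f: p = 2; ((max(5, y) + (y - -2)) == (x * -4)) -> true; y = 2; (abs(-2) != (y % (p - -3))) -> false; p = 10; p = -11; return 11
g: v = 2; ((max(5, y) - (y - -2)) == (x * -4)) -> false; z = 3; (abs(-2) != (y % (v - -3))) -> false; q = 1; v = 9; v = -10; return 10
verdict: not equivalent; witness: x=-1, y=-3, z=4


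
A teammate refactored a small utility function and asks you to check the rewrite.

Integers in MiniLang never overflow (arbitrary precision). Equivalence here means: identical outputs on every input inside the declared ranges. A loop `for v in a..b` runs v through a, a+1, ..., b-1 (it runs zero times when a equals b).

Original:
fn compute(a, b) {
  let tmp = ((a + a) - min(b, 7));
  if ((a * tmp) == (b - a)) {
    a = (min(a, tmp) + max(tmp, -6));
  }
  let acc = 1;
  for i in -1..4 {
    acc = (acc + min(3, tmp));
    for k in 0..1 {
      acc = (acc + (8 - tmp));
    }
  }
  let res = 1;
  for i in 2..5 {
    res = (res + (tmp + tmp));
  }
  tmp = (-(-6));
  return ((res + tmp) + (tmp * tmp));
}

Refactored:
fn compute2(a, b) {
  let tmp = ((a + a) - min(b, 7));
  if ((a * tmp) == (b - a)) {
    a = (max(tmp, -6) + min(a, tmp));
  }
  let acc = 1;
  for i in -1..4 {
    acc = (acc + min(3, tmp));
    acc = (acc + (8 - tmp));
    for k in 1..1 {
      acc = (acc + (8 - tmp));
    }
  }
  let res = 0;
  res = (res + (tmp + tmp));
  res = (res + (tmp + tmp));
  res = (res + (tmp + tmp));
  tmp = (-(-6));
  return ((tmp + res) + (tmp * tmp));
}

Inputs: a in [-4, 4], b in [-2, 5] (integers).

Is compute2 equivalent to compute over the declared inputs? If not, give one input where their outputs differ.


Try a=-4, b=-2.
compute: tmp=-6, then ((a * tmp) == (b - a)) is false, then acc=1, then (i=-1), then acc=-5, then (k=0), then acc=9, then (i=0), then acc=3, then (k=0), then acc=17, then (i=1), then acc=11, then (k=0), then acc=25, then (i=2), then acc=19, then (k=0), then acc=33, then (i=3), then acc=27, then (k=0), then acc=41, then res=1, then (i=2), then res=-11, then (i=3), then res=-23, then (i=4), then res=-35, then tmp=6, then returns 7
compute2: tmp=-6, then ((a * tmp) == (b - a)) is false, then acc=1, then (i=-1), then acc=-5, then acc=9, then the loop over k runs zero times, then (i=0), then acc=3, then acc=17, then the loop over k runs zero times, then (i=1), then acc=11, then acc=25, then the loop over k runs zero times, then (i=2), then acc=19, then acc=33, then the loop over k runs zero times, then (i=3), then acc=27, then acc=41, then the loop over k runs zero times, then res=0, then res=-12, then res=-24, then res=-36, then tmp=6, then returns 6
7 vs 6 — the two versions disagree here.
verdict: not equivalent; witness: a=-4, b=-2


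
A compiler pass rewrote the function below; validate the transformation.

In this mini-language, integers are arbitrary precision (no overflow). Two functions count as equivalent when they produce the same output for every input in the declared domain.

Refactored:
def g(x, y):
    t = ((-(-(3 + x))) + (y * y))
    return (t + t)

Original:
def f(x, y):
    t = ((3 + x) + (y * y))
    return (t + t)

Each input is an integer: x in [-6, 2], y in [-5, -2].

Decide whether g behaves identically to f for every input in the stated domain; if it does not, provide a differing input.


Differences: same computation, different form — yet all 36 inputs agree.
verdict: equivalent


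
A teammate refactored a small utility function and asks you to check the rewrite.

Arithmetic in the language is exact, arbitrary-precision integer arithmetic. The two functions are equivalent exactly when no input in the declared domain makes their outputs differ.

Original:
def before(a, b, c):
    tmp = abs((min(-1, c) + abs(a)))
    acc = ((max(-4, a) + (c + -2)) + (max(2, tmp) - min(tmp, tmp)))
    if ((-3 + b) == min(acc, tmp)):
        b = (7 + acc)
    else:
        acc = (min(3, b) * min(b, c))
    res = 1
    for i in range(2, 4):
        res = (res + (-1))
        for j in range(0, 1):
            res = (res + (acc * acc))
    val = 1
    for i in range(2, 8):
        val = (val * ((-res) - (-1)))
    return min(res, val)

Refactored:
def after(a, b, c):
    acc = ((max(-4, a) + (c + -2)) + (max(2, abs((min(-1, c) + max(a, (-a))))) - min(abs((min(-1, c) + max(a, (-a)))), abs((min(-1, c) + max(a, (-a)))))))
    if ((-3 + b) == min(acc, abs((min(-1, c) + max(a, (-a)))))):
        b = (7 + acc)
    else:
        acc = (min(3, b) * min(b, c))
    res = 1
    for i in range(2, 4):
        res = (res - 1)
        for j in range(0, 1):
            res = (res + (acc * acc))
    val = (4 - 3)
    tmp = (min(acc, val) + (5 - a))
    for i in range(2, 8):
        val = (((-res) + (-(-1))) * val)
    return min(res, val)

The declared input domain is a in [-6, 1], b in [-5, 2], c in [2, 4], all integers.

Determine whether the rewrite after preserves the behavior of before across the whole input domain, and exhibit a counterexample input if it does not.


Reading the diff, among the changes: constant usage differs, min/max/abs usage differs, arithmetic usage differs.
Tracing a=-4, b=-3, c=2: before: tmp = 3; acc = -4; ((-3 + b) == min(acc, tmp)) -> false; acc = 9; res = 1; [i=2]; res = 0; [j=0]; res = 81; [i=3]; res = 80; [j=0]; res = 161; val = 1; [i=2]; val = -160; [i=3]; val = 25600; [i=4]; val = -4096000; [i=5]; val = 655360000; [i=6]; val = -104857600000; [i=7]; val = 16777216000000; return 161 | after: acc = -4; ((-3 + b) == min(acc, abs((min(-1, c) + max(a, (-a)))))) -> false; acc = 9; res = 1; [i=2]; res = 0; [j=0]; res = 81; [i=3]; res = 80; [j=0]; res = 161; val = 1; tmp = 10; [i=2]; val = -160; [i=3]; val = 25600; [i=4]; val = -4096000; [i=5]; val = 655360000; [i=6]; val = -104857600000; [i=7]; val = 16777216000000; return 161 — matching result 161.
Across all 192 domain points the two functions coincide.
verdict: equivalent


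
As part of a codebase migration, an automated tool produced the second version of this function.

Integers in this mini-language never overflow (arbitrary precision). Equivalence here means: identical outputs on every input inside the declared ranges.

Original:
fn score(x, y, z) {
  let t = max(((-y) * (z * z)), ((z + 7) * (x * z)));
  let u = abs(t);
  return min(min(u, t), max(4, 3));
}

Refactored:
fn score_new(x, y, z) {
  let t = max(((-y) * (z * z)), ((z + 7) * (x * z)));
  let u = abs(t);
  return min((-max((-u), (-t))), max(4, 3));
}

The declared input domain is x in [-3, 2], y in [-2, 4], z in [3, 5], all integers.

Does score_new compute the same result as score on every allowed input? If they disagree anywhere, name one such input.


The two are interchangeable: min/max/abs usage differs, and every declared input agrees.
Tracing x=2, y=-2, z=3: score: t := 60 | u := 60 | result 4 | score_new: t := 60 | u := 60 | result 4 — matching result 4.
An exhaustive pass over the 126 declared inputs shows identical outputs.
verdict: equivalent


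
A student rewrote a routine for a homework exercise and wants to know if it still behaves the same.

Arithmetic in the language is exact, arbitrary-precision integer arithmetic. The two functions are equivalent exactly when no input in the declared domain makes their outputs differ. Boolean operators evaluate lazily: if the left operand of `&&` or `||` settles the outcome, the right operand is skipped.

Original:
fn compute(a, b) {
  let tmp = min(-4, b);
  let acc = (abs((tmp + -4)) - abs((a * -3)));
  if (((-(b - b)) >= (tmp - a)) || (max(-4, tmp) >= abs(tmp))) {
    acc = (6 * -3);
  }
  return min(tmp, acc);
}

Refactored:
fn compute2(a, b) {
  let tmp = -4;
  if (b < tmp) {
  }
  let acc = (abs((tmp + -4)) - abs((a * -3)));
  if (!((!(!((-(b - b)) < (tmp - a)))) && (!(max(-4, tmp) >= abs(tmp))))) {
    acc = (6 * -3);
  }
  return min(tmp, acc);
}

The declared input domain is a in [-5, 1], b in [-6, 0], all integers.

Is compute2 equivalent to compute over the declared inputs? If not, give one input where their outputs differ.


Evaluate both at a=-5, b=-6.
compute: tmp = -6; acc = -5; (((-(b - b)) >= (tmp - a)) || (max(-4, tmp) >= abs(tmp))) -> true; acc = -18; return -18
compute2: tmp = -4; (b < tmp) -> true; acc = -7; (!((!(!((-(b - b)) < (tmp - a)))) && (!(max(-4, tmp) >= abs(tmp))))) -> false; return -7
-18 != -7, so the rewrite changes behavior.
verdict: not equivalent; witness: a=-5, b=-6


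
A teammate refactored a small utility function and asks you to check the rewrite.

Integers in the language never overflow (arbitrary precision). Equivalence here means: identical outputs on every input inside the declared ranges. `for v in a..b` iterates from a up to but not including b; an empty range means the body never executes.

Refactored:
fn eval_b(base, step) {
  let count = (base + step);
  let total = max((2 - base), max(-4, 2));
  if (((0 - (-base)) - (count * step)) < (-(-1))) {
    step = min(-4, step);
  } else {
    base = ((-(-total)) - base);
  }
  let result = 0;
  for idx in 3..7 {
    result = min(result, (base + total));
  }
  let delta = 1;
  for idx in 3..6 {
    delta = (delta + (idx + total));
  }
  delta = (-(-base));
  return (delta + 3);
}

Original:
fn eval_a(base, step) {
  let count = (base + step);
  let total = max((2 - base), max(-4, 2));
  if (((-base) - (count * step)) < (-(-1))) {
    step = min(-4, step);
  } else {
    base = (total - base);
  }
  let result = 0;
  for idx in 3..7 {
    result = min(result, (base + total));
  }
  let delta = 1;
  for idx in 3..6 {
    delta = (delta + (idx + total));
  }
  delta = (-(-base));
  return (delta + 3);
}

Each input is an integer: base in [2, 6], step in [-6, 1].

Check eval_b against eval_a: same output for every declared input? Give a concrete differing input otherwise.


The rewrite breaks on base=2, step=-2, where the results are 5 and 3.
eval_a: count becomes 0; next total becomes 2; next (((-base) - (count * step)) < (-(-1))) evaluates to true; next step becomes -4; next result becomes 0; next at idx=3:; next result becomes 0; next at idx=4:; next result becomes 0; next at idx=5:; next result becomes 0; next at idx=6:; next result becomes 0; next delta becomes 1; next at idx=3:; next delta becomes 6; next at idx=4:; next delta becomes 12; next at idx=5:; next delta becomes 19; next delta becomes 2; next final value 5
eval_b: count becomes 0; next total becomes 2; next (((0 - (-base)) - (count * step)) < (-(-1))) evaluates to false; next base becomes 0; next result becomes 0; next at idx=3:; next result becomes 0; next at idx=4:; next result becomes 0; next at idx=5:; next result becomes 0; next at idx=6:; next result becomes 0; next delta becomes 1; next at idx=3:; next delta becomes 6; next at idx=4:; next delta becomes 12; next at idx=5:; next delta becomes 19; next delta becomes 0; next final value 3
verdict: not equivalent; witness: base=2, step=-2


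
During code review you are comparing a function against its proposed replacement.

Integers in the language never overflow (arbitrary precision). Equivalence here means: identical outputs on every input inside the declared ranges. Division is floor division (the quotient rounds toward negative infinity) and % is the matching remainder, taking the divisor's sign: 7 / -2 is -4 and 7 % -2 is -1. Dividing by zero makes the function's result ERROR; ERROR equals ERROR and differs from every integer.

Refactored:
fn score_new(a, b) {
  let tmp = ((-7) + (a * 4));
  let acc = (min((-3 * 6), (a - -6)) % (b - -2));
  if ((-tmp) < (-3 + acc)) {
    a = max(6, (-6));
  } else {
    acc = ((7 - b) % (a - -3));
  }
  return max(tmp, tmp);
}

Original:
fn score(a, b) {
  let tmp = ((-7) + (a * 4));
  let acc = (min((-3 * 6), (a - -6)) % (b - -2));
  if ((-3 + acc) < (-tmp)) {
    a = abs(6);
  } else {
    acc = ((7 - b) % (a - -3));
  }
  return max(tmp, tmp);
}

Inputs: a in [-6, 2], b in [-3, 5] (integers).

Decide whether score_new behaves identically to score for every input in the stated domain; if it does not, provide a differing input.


Take a=-3, b=-3.
score: tmp = -19; acc = 0; ((-3 + acc) < (-tmp)) -> true; a = 6; return -19
score_new: tmp = -19; acc = 0; ((-tmp) < (-3 + acc)) -> false; division by zero -> ERROR
-19 vs ERROR — the two versions disagree here.
verdict: not equivalent; witness: a=-3, b=-3


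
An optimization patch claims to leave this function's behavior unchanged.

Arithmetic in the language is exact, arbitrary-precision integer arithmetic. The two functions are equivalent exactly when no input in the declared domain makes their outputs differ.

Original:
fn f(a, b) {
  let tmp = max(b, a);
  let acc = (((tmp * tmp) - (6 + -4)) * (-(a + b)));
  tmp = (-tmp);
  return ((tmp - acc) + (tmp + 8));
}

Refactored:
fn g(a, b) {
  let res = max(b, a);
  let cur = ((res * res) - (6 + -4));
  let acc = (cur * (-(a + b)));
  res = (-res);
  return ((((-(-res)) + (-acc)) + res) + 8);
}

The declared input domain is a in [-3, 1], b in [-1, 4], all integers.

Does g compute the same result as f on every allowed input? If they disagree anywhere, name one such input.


Differences: local variable names differ, and arithmetic usage differs, and statement counts differ — yet all 30 inputs agree.
verdict: equivalent


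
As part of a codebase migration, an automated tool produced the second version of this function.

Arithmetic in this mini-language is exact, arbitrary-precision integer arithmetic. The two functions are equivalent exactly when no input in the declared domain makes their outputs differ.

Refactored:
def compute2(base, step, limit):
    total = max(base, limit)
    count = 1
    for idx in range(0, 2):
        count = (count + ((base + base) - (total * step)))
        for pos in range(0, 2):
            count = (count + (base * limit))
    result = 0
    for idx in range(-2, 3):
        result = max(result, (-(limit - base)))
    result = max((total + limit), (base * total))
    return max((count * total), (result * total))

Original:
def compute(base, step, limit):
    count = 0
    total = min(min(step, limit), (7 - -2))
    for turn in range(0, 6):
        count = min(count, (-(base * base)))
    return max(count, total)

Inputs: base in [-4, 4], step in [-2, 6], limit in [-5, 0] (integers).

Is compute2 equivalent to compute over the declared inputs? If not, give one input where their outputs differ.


Try base=-4, step=-2, limit=-5.
compute: count = 0; total = -5; [turn=0]; count = -16; [turn=1]; count = -16; [turn=2]; count = -16; [turn=3]; count = -16; [turn=4]; count = -16; [turn=5]; count = -16; return -5
compute2: total = -4; count = 1; [idx=0]; count = -15; [pos=0]; count = 5; [pos=1]; count = 25; [idx=1]; count = 9; [pos=0]; count = 29; [pos=1]; count = 49; result = 0; [idx=-2]; result = 1; [idx=-1]; result = 1; [idx=0]; result = 1; [idx=1]; result = 1; [idx=2]; result = 1; result = 16; return -64
-5 against -64: the behavior changed.
verdict: not equivalent; witness: base=-4, step=-2, limit=-5


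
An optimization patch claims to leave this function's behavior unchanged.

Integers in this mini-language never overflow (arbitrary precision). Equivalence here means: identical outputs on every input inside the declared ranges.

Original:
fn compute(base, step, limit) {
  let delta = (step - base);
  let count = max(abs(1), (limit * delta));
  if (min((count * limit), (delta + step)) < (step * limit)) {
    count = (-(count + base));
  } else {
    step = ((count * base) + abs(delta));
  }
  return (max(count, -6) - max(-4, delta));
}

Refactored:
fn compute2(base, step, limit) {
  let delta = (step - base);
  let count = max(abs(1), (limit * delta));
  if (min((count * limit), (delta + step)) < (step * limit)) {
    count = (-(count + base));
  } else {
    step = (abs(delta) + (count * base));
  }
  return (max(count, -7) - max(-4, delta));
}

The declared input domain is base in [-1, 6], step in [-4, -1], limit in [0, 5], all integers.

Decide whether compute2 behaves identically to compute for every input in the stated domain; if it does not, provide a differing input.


The rewrite breaks on base=6, step=-4, limit=0, where the results are -2 and -3.
compute: delta := -10 | count := 1 | (min((count * limit), (delta + step)) < (step * limit)): true | count := -7 | result -2
compute2: delta := -10 | count := 1 | (min((count * limit), (delta + step)) < (step * limit)): true | count := -7 | result -3
verdict: not equivalent; witness: base=6, step=-4, limit=0
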